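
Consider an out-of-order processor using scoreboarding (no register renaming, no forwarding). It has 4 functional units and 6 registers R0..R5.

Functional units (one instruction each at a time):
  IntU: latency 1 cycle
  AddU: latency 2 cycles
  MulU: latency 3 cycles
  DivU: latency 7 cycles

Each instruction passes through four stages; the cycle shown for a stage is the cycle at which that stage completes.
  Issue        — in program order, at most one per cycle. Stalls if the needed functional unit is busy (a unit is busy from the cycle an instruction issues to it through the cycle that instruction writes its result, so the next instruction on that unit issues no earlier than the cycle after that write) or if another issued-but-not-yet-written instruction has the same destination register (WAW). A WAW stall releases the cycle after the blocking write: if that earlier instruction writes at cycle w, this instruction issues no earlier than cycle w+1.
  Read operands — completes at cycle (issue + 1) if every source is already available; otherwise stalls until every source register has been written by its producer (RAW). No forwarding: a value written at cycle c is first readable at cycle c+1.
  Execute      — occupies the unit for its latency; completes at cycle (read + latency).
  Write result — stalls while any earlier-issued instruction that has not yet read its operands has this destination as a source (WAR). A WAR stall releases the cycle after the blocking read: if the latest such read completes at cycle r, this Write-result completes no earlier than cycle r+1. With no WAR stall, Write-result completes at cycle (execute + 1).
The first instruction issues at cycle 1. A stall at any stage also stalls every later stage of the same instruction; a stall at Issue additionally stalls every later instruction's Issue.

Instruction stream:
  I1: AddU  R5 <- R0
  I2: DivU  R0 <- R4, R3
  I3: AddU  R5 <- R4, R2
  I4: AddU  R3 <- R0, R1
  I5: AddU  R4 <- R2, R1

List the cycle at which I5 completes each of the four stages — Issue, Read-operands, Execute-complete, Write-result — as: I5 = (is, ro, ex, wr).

I5 = (16, 17, 19, 20)

1) issue 1, read 2, done 4, write 5
2) issue 2, read 3, done 10, write 11
3) issue 6, read 7, done 9, write 10  <struct: AddU busy until I1 writes@5>
4) issue 11, read 12, done 14, write 15  <struct: AddU busy until I3 writes@10>
5) issue 16, read 17, done 19, write 20  <struct: AddU busy until I4 writes@15>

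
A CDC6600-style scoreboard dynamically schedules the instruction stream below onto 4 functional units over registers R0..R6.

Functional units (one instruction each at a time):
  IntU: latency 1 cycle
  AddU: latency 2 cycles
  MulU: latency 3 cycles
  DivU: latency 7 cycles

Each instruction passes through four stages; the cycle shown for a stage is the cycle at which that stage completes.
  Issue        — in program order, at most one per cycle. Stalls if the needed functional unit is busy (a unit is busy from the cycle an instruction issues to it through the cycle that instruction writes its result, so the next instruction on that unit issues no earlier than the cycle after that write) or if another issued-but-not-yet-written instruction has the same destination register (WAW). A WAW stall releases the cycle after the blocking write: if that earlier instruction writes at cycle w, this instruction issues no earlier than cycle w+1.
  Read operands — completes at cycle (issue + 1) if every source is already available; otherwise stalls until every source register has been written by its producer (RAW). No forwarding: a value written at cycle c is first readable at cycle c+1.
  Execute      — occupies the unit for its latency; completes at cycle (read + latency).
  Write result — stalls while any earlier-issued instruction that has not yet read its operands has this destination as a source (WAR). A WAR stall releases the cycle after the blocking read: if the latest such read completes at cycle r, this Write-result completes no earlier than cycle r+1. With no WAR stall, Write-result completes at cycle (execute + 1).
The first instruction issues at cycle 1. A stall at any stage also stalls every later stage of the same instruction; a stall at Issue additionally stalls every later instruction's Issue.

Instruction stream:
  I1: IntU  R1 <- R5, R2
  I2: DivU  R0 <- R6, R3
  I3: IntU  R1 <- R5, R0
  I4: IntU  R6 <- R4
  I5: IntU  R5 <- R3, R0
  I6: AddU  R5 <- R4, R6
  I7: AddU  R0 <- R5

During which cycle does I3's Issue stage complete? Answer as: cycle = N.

cycle = 5

I1: IS=1 RO=2 EX=3 WR=4
I2: IS=2 RO=3 EX=10 WR=11
I3: IS=5 RO=12 EX=13 WR=14  [struct: IntU busy until I1 writes@4; RAW R0: wait I2 write@11]
I4: IS=15 RO=16 EX=17 WR=18  [struct: IntU busy until I3 writes@14]
I5: IS=19 RO=20 EX=21 WR=22  [struct: IntU busy until I4 writes@18]
I6: IS=23 RO=24 EX=26 WR=27  [WAW R5: wait I5 write@22]
I7: IS=28 RO=29 EX=31 WR=32  [struct: AddU busy until I6 writes@27]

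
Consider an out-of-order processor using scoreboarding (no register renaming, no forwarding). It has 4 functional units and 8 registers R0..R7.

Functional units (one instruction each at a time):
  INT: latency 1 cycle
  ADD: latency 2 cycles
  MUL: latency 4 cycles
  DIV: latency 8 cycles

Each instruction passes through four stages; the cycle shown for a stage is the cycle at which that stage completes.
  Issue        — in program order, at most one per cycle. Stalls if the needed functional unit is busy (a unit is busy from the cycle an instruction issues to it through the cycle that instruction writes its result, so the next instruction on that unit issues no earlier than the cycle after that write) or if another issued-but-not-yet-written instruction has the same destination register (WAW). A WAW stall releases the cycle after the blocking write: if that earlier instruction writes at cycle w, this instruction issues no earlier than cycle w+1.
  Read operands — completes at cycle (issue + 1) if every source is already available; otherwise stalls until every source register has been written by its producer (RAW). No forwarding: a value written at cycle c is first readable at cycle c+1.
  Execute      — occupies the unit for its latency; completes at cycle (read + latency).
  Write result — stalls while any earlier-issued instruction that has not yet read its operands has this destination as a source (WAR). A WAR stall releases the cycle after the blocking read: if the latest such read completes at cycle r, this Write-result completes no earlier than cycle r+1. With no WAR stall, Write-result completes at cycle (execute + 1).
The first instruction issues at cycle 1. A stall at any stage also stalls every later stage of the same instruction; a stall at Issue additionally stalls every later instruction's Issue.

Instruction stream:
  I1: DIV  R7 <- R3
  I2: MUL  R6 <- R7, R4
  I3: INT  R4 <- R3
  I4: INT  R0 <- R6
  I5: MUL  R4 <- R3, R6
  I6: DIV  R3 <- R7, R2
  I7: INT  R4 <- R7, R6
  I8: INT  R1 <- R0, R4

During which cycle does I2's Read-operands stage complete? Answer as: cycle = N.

  I1 | 1 | 2 | 10 | 11
  I2 | 2 | 12 | 16 | 17   RAW R7: wait I1 write@11
  I3 | 3 | 4 | 5 | 13   WAR R4: wait I2 read@12
  I4 | 14 | 18 | 19 | 20   struct: INT busy until I3 writes@13 · RAW R6: wait I2 write@17
  I5 | 18 | 19 | 23 | 24   struct: MUL busy until I2 writes@17
  I6 | 19 | 20 | 28 | 29
  I7 | 25 | 26 | 27 | 28   WAW R4: wait I5 write@24
  I8 | 29 | 30 | 31 | 32   struct: INT busy until I7 writes@28

cycle = 12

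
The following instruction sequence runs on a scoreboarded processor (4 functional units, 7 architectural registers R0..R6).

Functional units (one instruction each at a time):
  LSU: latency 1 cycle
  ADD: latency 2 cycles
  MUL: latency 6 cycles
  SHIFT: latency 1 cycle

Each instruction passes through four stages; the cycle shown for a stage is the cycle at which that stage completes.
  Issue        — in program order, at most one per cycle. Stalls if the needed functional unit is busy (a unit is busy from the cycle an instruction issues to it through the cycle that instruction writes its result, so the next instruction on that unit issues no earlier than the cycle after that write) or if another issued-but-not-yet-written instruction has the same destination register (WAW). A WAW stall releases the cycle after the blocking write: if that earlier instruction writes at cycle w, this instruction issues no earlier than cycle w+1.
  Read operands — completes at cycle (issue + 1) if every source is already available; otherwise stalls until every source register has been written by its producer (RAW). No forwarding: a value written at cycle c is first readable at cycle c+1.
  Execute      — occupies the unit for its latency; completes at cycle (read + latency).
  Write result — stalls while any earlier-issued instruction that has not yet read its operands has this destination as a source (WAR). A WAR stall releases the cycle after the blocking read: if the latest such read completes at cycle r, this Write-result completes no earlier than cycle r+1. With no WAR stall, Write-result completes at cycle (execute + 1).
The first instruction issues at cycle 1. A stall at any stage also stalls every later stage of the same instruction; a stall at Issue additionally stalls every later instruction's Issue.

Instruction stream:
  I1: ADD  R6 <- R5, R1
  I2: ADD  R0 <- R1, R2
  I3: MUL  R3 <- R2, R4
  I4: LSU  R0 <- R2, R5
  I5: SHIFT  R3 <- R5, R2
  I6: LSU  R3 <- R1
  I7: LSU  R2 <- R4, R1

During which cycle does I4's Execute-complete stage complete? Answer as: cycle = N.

cycle = 13

[I1] 1/2/4/5
[I2] 6/7/9/10  (struct: ADD busy until I1 writes@5)
[I3] 7/8/14/15
[I4] 11/12/13/14  (WAW R0: wait I2 write@10)
[I5] 16/17/18/19  (WAW R3: wait I3 write@15)
[I6] 20/21/22/23  (WAW R3: wait I5 write@19)
[I7] 24/25/26/27  (struct: LSU busy until I6 writes@23)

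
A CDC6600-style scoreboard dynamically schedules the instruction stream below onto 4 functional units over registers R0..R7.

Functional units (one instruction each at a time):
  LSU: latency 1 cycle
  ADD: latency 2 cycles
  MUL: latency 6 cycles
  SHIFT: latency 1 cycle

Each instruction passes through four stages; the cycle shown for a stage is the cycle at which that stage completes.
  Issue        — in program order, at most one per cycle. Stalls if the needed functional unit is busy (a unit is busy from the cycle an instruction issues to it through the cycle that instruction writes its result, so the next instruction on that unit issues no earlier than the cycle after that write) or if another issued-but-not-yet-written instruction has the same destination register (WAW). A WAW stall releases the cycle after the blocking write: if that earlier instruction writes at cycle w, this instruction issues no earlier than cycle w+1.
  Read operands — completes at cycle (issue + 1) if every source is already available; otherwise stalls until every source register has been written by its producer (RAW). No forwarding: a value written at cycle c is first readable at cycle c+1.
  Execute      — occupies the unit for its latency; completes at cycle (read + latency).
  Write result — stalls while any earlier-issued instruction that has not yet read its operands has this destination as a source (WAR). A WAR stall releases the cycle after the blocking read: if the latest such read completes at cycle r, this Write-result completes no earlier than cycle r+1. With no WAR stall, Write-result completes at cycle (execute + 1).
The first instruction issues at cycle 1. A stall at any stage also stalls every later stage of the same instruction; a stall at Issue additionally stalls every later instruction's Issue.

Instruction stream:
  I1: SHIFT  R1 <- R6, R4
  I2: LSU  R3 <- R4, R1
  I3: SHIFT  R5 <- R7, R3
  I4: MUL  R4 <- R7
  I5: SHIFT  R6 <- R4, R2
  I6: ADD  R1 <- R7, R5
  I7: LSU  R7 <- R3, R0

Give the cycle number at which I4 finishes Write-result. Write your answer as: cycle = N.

[1] issue I1 (SHIFT)
[2] I1 read-ops; issue I2 (LSU)
[3] I1 finished on SHIFT
[4] I1→R1
[5] I2 read-ops; issue I3 (SHIFT)
[6] I2 finished on LSU; issue I4 (MUL)
[7] I2→R3; I4 read-ops
[8] I3 read-ops
[9] I3 finished on SHIFT
[10] I3→R5
[11] issue I5 (SHIFT)
[12] issue I6 (ADD)
[13] I4 finished on MUL; I6 read-ops; issue I7 (LSU)
[14] I4→R4; I7 read-ops
[15] I5 read-ops; I6 finished on ADD; I7 finished on LSU
[16] I5 finished on SHIFT; I6→R1; I7→R7
[17] I5→R6

cycle = 14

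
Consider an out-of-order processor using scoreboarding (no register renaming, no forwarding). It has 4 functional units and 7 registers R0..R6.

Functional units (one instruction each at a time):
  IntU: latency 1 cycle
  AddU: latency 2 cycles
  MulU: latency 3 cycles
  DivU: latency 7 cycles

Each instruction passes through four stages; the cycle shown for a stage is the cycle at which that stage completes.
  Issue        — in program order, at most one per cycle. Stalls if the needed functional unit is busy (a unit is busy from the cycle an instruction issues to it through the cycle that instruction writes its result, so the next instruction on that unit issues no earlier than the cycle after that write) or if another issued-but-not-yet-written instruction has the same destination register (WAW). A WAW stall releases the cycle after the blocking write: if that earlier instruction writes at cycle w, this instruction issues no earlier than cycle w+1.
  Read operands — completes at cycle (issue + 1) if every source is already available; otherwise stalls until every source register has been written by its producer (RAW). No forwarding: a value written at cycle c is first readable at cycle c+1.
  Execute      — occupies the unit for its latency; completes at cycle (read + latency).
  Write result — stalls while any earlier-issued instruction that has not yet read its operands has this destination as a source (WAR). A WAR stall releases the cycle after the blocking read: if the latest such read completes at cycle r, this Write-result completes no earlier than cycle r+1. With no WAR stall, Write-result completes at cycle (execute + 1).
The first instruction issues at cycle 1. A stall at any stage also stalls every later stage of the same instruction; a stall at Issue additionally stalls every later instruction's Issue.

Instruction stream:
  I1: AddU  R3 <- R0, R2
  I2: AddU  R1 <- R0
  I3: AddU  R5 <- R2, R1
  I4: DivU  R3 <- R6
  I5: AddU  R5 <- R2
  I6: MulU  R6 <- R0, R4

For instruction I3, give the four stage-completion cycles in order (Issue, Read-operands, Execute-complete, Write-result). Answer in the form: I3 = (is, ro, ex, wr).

I3 = (11, 12, 14, 15)

[1] I1 issues→AddU
[2] I1 reads
[4] I1 exec-done
[5] I1 writes R3
[6] I2 issues→AddU
[7] I2 reads
[9] I2 exec-done
[10] I2 writes R1
[11] I3 issues→AddU
[12] I3 reads; I4 issues→DivU
[13] I4 reads
[14] I3 exec-done
[15] I3 writes R5
[16] I5 issues→AddU
[17] I5 reads; I6 issues→MulU
[18] I6 reads
[19] I5 exec-done
[20] I4 exec-done; I5 writes R5
[21] I4 writes R3; I6 exec-done
[22] I6 writes R6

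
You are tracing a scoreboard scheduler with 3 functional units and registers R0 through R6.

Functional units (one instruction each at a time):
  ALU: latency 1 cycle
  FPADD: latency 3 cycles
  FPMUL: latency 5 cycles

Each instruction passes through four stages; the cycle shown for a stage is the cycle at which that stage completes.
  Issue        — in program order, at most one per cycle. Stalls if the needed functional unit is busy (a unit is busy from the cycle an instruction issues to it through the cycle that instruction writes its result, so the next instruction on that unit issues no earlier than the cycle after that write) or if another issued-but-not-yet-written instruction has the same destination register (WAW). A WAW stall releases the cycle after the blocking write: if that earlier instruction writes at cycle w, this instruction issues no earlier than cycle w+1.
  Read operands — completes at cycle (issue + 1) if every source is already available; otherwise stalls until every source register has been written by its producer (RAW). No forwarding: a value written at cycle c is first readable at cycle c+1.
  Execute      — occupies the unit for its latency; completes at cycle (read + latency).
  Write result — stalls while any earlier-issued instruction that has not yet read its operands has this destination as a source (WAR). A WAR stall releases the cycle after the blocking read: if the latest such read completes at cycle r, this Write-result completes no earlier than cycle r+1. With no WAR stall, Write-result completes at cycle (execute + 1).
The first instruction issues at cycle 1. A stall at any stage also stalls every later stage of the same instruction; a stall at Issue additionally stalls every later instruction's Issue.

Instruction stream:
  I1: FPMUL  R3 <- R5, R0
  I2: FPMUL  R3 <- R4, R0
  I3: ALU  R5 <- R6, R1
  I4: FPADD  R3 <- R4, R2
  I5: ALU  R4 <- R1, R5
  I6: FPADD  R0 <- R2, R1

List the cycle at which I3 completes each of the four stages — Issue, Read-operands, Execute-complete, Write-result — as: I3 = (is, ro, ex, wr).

I3 = (10, 11, 12, 13)

c1: issue I1 (FPMUL)
c2: I1 read-ops
c7: I1 finished on FPMUL
c8: I1→R3
c9: issue I2 (FPMUL)
c10: I2 read-ops; issue I3 (ALU)
c11: I3 read-ops
c12: I3 finished on ALU
c13: I3→R5
c15: I2 finished on FPMUL
c16: I2→R3
c17: issue I4 (FPADD)
c18: I4 read-ops; issue I5 (ALU)
c19: I5 read-ops
c20: I5 finished on ALU
c21: I4 finished on FPADD; I5→R4
c22: I4→R3
c23: issue I6 (FPADD)
c24: I6 read-ops
c27: I6 finished on FPADD
c28: I6→R0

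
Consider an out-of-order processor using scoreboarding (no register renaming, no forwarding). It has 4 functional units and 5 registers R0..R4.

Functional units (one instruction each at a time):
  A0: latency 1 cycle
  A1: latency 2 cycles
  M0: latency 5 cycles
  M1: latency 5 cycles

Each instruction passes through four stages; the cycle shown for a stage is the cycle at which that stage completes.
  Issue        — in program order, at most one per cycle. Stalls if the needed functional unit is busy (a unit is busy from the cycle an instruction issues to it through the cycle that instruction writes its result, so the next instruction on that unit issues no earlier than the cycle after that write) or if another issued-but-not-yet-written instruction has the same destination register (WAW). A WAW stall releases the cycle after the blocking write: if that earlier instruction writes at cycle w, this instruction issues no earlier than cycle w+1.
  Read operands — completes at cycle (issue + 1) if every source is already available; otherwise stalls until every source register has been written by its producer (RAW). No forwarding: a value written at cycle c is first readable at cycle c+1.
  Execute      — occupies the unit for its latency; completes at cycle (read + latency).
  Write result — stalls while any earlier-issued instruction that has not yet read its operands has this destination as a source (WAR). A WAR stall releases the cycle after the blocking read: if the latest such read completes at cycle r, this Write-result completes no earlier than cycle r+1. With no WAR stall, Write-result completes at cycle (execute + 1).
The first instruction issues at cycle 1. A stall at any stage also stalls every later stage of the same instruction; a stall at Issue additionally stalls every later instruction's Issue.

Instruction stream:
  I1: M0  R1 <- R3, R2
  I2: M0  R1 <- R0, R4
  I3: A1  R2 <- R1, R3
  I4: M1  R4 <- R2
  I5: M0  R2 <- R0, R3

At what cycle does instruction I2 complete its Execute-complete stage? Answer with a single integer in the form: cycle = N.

cycle = 15

[I1] 1/2/7/8
[I2] 9/10/15/16  (struct: M0 busy until I1 writes@8)
[I3] 10/17/19/20  (RAW R1: wait I2 write@16)
[I4] 11/21/26/27  (RAW R2: wait I3 write@20)
[I5] 21/22/27/28  (WAW R2: wait I3 write@20)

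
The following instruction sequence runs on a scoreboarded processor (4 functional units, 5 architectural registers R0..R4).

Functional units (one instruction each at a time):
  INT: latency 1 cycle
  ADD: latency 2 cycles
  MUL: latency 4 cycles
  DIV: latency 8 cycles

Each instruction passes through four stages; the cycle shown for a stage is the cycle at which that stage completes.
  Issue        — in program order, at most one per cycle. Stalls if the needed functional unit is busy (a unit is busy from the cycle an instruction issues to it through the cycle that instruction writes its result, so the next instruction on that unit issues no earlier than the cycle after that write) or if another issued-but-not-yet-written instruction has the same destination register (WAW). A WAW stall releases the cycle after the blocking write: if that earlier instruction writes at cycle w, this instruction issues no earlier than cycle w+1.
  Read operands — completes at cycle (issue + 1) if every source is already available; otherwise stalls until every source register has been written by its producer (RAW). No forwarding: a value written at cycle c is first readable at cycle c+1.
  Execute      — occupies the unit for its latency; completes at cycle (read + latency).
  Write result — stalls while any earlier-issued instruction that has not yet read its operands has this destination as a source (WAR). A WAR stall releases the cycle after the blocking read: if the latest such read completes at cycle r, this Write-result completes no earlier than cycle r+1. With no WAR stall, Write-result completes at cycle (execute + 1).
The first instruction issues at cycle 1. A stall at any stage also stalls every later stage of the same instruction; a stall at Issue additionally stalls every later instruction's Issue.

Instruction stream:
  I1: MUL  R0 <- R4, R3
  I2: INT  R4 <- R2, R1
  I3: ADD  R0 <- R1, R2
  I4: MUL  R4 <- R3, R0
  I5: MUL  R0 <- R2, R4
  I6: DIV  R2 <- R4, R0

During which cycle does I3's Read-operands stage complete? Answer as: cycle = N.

cycle = 9

t=1  I1 issues→MUL
t=2  I1 reads · I2 issues→INT
t=3  I2 reads
t=4  I2 exec-done
t=5  I2 writes R4
t=6  I1 exec-done
t=7  I1 writes R0
t=8  I3 issues→ADD
t=9  I3 reads · I4 issues→MUL
t=11  I3 exec-done
t=12  I3 writes R0
t=13  I4 reads
t=17  I4 exec-done
t=18  I4 writes R4
t=19  I5 issues→MUL
t=20  I5 reads · I6 issues→DIV
t=24  I5 exec-done
t=25  I5 writes R0
t=26  I6 reads
t=34  I6 exec-done
t=35  I6 writes R2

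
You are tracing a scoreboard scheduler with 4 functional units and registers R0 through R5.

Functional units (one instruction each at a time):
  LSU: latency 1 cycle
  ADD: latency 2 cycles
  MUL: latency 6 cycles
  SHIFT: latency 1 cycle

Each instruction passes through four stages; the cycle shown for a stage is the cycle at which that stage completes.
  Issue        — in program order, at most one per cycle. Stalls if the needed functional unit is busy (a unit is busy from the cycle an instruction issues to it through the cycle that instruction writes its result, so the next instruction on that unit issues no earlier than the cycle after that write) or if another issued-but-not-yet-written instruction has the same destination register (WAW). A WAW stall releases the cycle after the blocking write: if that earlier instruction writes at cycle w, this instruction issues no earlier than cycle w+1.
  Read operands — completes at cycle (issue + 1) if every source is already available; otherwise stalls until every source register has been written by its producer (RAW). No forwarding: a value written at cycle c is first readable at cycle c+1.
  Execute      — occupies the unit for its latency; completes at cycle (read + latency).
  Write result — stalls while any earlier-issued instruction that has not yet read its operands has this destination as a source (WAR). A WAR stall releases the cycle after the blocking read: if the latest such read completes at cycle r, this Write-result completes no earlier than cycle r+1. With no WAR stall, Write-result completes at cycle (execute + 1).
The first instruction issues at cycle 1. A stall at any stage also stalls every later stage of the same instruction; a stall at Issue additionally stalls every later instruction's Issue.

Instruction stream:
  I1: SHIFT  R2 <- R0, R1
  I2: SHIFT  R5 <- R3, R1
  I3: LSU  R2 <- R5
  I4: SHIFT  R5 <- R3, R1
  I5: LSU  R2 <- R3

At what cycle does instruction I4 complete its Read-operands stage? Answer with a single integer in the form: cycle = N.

c1: I1 issues→SHIFT
c2: I1 reads
c3: I1 exec-done
c4: I1 writes R2
c5: I2 issues→SHIFT
c6: I2 reads, I3 issues→LSU
c7: I2 exec-done
c8: I2 writes R5
c9: I3 reads, I4 issues→SHIFT
c10: I3 exec-done, I4 reads
c11: I3 writes R2, I4 exec-done
c12: I4 writes R5, I5 issues→LSU
c13: I5 reads
c14: I5 exec-done
c15: I5 writes R2

cycle = 10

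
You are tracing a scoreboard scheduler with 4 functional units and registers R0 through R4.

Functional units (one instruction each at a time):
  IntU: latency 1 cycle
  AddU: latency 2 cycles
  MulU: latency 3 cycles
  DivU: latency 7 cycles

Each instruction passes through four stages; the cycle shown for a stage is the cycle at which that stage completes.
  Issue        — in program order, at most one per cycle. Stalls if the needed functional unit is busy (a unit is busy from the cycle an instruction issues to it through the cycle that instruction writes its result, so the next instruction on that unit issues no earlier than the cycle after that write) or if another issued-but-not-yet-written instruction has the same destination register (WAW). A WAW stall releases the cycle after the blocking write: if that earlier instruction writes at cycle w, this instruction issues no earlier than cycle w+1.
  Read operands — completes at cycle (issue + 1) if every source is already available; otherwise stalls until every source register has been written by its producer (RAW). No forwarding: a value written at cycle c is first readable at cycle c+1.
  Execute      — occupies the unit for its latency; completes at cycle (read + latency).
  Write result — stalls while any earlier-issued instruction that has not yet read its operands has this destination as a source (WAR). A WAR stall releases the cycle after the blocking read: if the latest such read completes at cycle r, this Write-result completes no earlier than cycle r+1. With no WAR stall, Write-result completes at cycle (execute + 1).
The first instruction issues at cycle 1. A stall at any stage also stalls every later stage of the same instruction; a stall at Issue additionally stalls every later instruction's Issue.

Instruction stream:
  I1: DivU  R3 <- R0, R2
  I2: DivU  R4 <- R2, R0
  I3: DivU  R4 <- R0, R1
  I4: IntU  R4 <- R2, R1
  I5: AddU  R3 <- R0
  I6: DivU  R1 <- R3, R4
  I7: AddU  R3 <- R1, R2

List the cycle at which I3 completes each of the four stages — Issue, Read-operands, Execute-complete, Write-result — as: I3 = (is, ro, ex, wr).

I3 = (21, 22, 29, 30)

I1 -> (1, 2, 9, 10)
I2 -> (11, 12, 19, 20)  // struct: DivU busy until I1 writes@10
I3 -> (21, 22, 29, 30)  // struct: DivU busy until I2 writes@20
I4 -> (31, 32, 33, 34)  // WAW R4: wait I3 write@30
I5 -> (32, 33, 35, 36)
I6 -> (33, 37, 44, 45)  // RAW R3: wait I5 write@36
I7 -> (37, 46, 48, 49)  // struct: AddU busy until I5 writes@36, RAW R1: wait I6 write@45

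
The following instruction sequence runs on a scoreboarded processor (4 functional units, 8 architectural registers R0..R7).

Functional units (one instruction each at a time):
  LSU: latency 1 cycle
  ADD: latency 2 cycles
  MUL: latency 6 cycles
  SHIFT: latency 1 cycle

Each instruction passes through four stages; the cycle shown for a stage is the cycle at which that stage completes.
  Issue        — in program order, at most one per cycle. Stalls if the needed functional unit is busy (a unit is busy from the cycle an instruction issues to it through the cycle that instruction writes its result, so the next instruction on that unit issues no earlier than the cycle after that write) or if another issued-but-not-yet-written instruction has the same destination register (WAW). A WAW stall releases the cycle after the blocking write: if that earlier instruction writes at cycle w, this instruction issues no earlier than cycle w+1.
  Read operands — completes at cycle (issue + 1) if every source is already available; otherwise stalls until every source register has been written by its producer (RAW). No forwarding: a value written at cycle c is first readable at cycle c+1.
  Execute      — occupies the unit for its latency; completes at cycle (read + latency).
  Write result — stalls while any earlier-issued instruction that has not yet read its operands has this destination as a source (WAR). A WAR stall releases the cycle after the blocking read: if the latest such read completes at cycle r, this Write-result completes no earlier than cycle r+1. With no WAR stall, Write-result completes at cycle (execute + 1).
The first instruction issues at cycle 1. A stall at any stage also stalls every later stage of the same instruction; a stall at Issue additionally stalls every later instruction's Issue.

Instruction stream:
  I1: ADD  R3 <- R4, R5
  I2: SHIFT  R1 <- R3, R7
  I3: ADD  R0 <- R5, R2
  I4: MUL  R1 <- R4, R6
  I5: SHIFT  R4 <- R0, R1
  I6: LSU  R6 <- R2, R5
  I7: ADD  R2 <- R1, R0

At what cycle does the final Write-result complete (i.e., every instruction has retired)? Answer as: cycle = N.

cycle = 21

c1: issue I1 (ADD)
c2: I1 read-ops, issue I2 (SHIFT)
c4: I1 finished on ADD
c5: I1→R3
c6: I2 read-ops, issue I3 (ADD)
c7: I2 finished on SHIFT, I3 read-ops
c8: I2→R1
c9: I3 finished on ADD, issue I4 (MUL)
c10: I3→R0, I4 read-ops, issue I5 (SHIFT)
c11: issue I6 (LSU)
c12: I6 read-ops, issue I7 (ADD)
c13: I6 finished on LSU
c14: I6→R6
c16: I4 finished on MUL
c17: I4→R1
c18: I5 read-ops, I7 read-ops
c19: I5 finished on SHIFT
c20: I5→R4, I7 finished on ADD
c21: I7→R2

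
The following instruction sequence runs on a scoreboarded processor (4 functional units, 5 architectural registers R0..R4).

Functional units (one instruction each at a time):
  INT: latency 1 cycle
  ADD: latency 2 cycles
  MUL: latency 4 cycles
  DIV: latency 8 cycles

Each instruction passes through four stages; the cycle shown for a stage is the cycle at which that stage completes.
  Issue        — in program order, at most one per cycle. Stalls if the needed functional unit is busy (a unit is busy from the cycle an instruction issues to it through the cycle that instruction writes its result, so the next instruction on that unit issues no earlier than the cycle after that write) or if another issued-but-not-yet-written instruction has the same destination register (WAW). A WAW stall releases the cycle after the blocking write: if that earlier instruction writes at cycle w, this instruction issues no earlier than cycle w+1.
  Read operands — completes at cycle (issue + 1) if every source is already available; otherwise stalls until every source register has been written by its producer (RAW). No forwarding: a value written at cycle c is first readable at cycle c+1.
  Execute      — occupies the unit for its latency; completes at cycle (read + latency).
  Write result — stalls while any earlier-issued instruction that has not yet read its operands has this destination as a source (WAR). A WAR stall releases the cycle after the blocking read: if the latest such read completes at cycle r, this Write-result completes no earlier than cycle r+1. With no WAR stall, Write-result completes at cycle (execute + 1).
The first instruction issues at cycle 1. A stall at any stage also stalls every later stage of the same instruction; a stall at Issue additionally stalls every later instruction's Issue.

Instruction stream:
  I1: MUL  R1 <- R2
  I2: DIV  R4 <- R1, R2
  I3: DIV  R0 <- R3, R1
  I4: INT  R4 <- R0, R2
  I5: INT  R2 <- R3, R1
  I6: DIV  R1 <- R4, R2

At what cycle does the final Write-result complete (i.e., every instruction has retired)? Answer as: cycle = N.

cycle 1: issue I1 (MUL)
cycle 2: I1 read-ops · issue I2 (DIV)
cycle 6: I1 finished on MUL
cycle 7: I1→R1
cycle 8: I2 read-ops
cycle 16: I2 finished on DIV
cycle 17: I2→R4
cycle 18: issue I3 (DIV)
cycle 19: I3 read-ops · issue I4 (INT)
cycle 27: I3 finished on DIV
cycle 28: I3→R0
cycle 29: I4 read-ops
cycle 30: I4 finished on INT
cycle 31: I4→R4
cycle 32: issue I5 (INT)
cycle 33: I5 read-ops · issue I6 (DIV)
cycle 34: I5 finished on INT
cycle 35: I5→R2
cycle 36: I6 read-ops
cycle 44: I6 finished on DIV
cycle 45: I6→R1

cycle = 45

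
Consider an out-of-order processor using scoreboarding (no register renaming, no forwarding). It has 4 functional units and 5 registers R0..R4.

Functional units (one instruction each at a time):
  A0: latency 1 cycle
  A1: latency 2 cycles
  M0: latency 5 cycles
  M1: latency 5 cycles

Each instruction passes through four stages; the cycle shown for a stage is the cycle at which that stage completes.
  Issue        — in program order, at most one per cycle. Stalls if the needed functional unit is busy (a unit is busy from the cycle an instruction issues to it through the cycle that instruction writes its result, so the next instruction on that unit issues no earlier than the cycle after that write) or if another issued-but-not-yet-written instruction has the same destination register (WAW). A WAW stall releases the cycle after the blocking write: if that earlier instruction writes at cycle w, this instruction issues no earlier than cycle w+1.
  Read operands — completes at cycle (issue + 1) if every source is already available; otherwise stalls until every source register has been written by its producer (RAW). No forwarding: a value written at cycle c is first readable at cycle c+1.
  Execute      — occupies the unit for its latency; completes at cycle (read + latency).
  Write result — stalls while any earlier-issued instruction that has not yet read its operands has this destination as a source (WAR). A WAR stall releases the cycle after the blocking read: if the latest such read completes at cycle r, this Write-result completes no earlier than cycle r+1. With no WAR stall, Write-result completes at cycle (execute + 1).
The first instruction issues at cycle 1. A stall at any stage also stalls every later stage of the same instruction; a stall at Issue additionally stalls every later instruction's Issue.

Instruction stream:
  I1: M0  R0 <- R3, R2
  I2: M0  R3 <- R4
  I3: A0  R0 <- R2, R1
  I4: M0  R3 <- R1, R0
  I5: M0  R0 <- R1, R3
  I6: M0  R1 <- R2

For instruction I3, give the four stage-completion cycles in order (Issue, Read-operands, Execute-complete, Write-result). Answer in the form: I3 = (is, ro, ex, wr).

I3 = (10, 11, 12, 13)

c1: I1→M0
c2: I1 RO
c7: I1 EX
c8: I1 WR R0
c9: I2→M0
c10: I2 RO | I3→A0
c11: I3 RO
c12: I3 EX
c13: I3 WR R0
c15: I2 EX
c16: I2 WR R3
c17: I4→M0
c18: I4 RO
c23: I4 EX
c24: I4 WR R3
c25: I5→M0
c26: I5 RO
c31: I5 EX
c32: I5 WR R0
c33: I6→M0
c34: I6 RO
c39: I6 EX
c40: I6 WR R1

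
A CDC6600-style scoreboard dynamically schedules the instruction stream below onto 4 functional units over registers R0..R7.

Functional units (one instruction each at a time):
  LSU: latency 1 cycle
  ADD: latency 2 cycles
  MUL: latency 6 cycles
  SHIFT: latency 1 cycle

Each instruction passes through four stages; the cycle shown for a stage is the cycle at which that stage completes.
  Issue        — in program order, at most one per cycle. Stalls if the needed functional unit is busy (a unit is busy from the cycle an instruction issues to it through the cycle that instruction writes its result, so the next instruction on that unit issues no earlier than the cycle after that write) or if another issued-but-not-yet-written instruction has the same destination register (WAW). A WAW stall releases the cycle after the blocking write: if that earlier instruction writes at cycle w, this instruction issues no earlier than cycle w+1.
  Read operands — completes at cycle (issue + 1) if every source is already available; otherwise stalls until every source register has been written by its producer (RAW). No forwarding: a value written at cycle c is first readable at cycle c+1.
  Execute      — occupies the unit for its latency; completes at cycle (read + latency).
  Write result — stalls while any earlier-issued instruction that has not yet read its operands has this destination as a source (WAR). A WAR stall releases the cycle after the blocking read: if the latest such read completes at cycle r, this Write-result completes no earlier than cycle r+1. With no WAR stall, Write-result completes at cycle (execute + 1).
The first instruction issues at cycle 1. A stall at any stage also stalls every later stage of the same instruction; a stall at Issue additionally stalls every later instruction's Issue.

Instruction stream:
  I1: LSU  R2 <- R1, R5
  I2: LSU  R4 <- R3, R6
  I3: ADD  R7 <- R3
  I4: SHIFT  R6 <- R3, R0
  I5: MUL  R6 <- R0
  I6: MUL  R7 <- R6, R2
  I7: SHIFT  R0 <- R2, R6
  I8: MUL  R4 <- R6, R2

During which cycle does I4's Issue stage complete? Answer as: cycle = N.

[1] issue I1 (LSU)
[2] I1 read-ops
[3] I1 finished on LSU
[4] I1→R2
[5] issue I2 (LSU)
[6] I2 read-ops; issue I3 (ADD)
[7] I2 finished on LSU; I3 read-ops; issue I4 (SHIFT)
[8] I2→R4; I4 read-ops
[9] I3 finished on ADD; I4 finished on SHIFT
[10] I3→R7; I4→R6
[11] issue I5 (MUL)
[12] I5 read-ops
[18] I5 finished on MUL
[19] I5→R6
[20] issue I6 (MUL)
[21] I6 read-ops; issue I7 (SHIFT)
[22] I7 read-ops
[23] I7 finished on SHIFT
[24] I7→R0
[27] I6 finished on MUL
[28] I6→R7
[29] issue I8 (MUL)
[30] I8 read-ops
[36] I8 finished on MUL
[37] I8→R4

cycle = 7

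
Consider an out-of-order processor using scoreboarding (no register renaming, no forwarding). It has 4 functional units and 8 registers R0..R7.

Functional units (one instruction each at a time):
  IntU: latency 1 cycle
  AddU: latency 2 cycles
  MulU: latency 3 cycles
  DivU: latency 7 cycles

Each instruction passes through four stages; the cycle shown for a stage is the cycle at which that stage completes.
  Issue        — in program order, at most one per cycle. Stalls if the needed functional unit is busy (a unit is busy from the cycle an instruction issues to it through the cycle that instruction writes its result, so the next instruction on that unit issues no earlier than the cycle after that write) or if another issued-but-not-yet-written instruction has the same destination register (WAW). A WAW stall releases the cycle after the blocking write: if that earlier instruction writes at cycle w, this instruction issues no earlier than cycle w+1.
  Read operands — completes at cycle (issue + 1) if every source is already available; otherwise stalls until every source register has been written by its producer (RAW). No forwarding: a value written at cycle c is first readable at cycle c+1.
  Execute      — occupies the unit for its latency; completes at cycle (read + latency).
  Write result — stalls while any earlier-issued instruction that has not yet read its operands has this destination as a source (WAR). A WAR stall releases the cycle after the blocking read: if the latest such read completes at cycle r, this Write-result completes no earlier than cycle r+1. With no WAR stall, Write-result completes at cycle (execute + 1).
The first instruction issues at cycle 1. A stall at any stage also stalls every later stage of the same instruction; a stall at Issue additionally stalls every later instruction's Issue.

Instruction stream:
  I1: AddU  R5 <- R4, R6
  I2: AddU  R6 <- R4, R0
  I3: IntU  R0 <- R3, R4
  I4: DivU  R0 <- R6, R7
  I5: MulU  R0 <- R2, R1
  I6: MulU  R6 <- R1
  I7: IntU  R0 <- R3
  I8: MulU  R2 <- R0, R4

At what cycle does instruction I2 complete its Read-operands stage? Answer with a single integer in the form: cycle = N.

cycle = 7

t=1  I1 issues→AddU
t=2  I1 reads
t=4  I1 exec-done
t=5  I1 writes R5
t=6  I2 issues→AddU
t=7  I2 reads; I3 issues→IntU
t=8  I3 reads
t=9  I2 exec-done; I3 exec-done
t=10  I2 writes R6; I3 writes R0
t=11  I4 issues→DivU
t=12  I4 reads
t=19  I4 exec-done
t=20  I4 writes R0
t=21  I5 issues→MulU
t=22  I5 reads
t=25  I5 exec-done
t=26  I5 writes R0
t=27  I6 issues→MulU
t=28  I6 reads; I7 issues→IntU
t=29  I7 reads
t=30  I7 exec-done
t=31  I6 exec-done; I7 writes R0
t=32  I6 writes R6
t=33  I8 issues→MulU
t=34  I8 reads
t=37  I8 exec-done
t=38  I8 writes R2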